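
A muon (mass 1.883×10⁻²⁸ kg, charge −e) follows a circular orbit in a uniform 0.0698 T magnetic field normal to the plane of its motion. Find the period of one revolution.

The cyclotron period depends only on m, q, B: T = 2πm/(|q|B).
T = 2π(1.883×10⁻²⁸)/((1.602×10⁻¹⁹)(0.0698)) ≈ 1.06×10⁻⁷ s.

T ≈ 1.06×10⁻⁷ s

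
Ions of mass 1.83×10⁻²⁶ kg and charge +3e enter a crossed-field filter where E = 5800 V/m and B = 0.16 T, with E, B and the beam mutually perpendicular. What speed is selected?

For undeflected motion the electric and magnetic forces balance: qE = qvB.
v = E/B = 5800/0.16 = 3.6×10⁴ m/s.

v = 3.6×10⁴ m/s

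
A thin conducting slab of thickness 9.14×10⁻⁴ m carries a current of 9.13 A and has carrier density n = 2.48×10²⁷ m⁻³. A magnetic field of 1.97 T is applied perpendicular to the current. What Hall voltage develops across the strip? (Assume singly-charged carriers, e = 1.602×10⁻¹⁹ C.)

V_H = IB/(n e t).
V_H = (9.13)(1.97)/((2.48×10²⁷)(1.602×10⁻¹⁹)(9.14×10⁻⁴)) ≈ 4.95×10⁻⁵ V.

V_H ≈ 4.95×10⁻⁵ V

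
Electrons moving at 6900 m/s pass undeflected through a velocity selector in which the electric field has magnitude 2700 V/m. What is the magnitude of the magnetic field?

B = 0.39 T

Balance of forces in the selector: qE = qvB ⇒ B = E/v.
B = 2700/6900 = 0.39 T.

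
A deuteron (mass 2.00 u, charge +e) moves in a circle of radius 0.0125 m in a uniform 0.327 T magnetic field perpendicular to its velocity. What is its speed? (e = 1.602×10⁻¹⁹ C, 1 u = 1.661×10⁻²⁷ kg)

v ≈ 1.97×10⁵ m/s

From |q|vB = mv²/r, v = |q|Br/m.
v = (1.602×10⁻¹⁹)(0.327)(0.0125)/3.322×10⁻²⁷ ≈ 1.97×10⁵ m/s.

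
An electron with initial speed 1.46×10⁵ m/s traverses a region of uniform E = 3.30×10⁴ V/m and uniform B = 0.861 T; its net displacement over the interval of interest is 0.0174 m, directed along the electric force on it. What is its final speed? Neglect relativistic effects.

B does no work; ΔKE = |q|E d.
½mv_f² = ½mv₀² + |q|Ed = ½(9.109×10⁻³¹)(1.46×10⁵)² + (1.602×10⁻¹⁹)(3.30×10⁴)(0.0174) ≈ 9.708×10⁻²¹ J + 9.199×10⁻¹⁷ J ≈ 9.200×10⁻¹⁷ J.
v_f = √(2·9.200×10⁻¹⁷/9.109×10⁻³¹) ≈ 1.42×10⁷ m/s.

v_f ≈ 1.42×10⁷ m/s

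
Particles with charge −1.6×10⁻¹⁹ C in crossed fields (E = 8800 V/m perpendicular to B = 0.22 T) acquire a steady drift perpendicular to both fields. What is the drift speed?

The E×B drift speed is v_d = E/B.
v_d = 8800/0.22 = 4.0×10⁴ m/s.

v_d ≈ 4.0×10⁴ m/s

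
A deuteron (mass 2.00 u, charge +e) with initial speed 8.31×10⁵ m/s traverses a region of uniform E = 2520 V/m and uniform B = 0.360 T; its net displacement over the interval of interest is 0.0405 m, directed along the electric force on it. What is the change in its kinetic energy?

The magnetic force is always ⟂ v and does no work; only the electric force changes KE.
ΔKE = F_E · d = |q|E d = (1.602×10⁻¹⁹)(2520)(0.0405) ≈ 1.64×10⁻¹⁷ J.

ΔKE ≈ 1.64×10⁻¹⁷ J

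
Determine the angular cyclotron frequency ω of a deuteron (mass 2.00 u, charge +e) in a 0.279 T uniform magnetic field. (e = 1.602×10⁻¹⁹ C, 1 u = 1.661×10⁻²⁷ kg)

ω ≈ 1.35×10⁷ rad/s

ω = |q|B/m.
ω = (1.602×10⁻¹⁹)(0.279)/3.322×10⁻²⁷ ≈ 1.35×10⁷ rad/s.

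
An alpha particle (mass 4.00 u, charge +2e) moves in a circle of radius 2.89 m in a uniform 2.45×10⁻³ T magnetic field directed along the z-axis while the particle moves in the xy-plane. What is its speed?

v ≈ 3.41×10⁵ m/s

From |q|vB = mv²/r, v = |q|Br/m.
v = (3.204×10⁻¹⁹)(2.45×10⁻³)(2.89)/6.644×10⁻²⁷ ≈ 3.41×10⁵ m/s.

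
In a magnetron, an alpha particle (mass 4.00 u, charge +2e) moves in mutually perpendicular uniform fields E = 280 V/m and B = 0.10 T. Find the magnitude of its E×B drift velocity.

v_d ≈ 2800 m/s

The E×B drift speed is v_d = E/B.
v_d = 280/0.10 = 2800 m/s.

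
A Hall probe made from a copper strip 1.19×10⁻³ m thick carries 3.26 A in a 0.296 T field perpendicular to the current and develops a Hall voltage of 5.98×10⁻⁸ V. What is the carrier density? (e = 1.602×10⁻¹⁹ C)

n ≈ 8.46×10²⁸ m⁻³

From V_H = IB/(n e t), n = IB/(V_H e t).
n = (3.26)(0.296)/((5.98×10⁻⁸)(1.602×10⁻¹⁹)(1.19×10⁻³)) ≈ 8.46×10²⁸ m⁻³.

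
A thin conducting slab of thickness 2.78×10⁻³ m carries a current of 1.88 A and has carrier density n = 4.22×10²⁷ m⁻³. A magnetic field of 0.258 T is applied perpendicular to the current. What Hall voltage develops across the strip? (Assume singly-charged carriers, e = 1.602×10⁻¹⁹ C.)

V_H ≈ 2.58×10⁻⁷ V

V_H = IB/(n e t).
V_H = (1.88)(0.258)/((4.22×10²⁷)(1.602×10⁻¹⁹)(2.78×10⁻³)) ≈ 2.58×10⁻⁷ V.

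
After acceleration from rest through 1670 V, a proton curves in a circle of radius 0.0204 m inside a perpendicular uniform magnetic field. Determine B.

v = √(2|q|V/m) = √(2·1.602×10⁻¹⁹·1670/1.673×10⁻²⁷) ≈ 5.655×10⁵ m/s.
B = mv/(|q|r) = (1.673×10⁻²⁷)(5.655×10⁵)/((1.602×10⁻¹⁹)(0.0204)) ≈ 0.290 T.

B ≈ 0.290 T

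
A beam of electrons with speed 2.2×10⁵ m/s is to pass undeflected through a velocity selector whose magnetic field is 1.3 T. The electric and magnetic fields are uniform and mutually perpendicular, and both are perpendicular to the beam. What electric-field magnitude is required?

E = 2.9×10⁵ V/m

For straight-line motion qE = qvB, so E = vB.
E = 2.2×10⁵ × 1.3 = 2.9×10⁵ V/m.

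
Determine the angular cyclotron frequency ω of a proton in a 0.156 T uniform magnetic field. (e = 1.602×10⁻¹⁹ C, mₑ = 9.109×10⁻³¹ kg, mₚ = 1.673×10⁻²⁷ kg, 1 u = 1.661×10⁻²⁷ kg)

ω = |q|B/m.
ω = (1.602×10⁻¹⁹)(0.156)/1.673×10⁻²⁷ ≈ 1.49×10⁷ rad/s.

ω ≈ 1.49×10⁷ rad/s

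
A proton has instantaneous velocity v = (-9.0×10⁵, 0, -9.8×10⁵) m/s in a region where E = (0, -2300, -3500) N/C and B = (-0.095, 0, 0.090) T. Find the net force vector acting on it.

v×B = (0, 1.74×10⁵, 0) N/C.
E + v×B = (0, 1.72×10⁵, -3500) N/C.
F = q(E + v×B) = (1.602×10⁻¹⁹ C)·(0, 1.72×10⁵, -3500) = (0, 2.75×10⁻¹⁴, -5.61×10⁻¹⁶) N.

F ≈ (0, 2.75×10⁻¹⁴, -5.61×10⁻¹⁶) N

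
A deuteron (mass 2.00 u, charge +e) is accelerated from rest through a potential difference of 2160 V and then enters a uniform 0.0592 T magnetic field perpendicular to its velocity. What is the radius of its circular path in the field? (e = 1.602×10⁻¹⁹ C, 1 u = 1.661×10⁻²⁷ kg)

Acceleration: |q|V = ½mv² ⇒ v = √(2|q|V/m) = √(2·1.602×10⁻¹⁹·2160/3.322×10⁻²⁷) ≈ 4.564×10⁵ m/s.
In the field: r = mv/(|q|B) = (3.322×10⁻²⁷)(4.564×10⁵)/((1.602×10⁻¹⁹)(0.0592)) ≈ 0.160 m.

r ≈ 0.160 m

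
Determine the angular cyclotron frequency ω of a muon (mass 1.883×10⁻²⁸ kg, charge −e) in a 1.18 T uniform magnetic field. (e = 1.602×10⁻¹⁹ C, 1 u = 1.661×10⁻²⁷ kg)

ω = |q|B/m.
ω = (1.602×10⁻¹⁹)(1.18)/1.883×10⁻²⁸ ≈ 1.00×10⁹ rad/s.

ω ≈ 1.00×10⁹ rad/s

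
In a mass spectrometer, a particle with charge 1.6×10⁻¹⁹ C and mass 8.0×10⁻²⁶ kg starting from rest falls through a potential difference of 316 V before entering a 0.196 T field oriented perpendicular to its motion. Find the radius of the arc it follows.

r ≈ 0.0907 m

Acceleration: |q|V = ½mv² ⇒ v = √(2|q|V/m) = √(2·1.6×10⁻¹⁹·316/8.0×10⁻²⁶) ≈ 3.555×10⁴ m/s.
In the field: r = mv/(|q|B) = (8.0×10⁻²⁶)(3.555×10⁴)/((1.6×10⁻¹⁹)(0.196)) ≈ 0.0907 m.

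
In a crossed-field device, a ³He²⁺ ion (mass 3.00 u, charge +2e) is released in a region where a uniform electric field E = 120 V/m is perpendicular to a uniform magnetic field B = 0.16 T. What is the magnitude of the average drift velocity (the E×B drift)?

In crossed fields the guiding centre drifts at v_d = |E×B|/B² = E/B, independent of charge and mass.
v_d = 120/0.16 = 750 m/s.

v_d ≈ 750 m/s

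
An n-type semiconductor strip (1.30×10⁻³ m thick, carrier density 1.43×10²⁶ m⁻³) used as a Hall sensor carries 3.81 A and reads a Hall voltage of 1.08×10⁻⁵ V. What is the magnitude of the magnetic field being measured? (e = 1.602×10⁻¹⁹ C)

B ≈ 0.0844 T

From V_H = IB/(n e t), B = V_H n e t / I.
B = (1.08×10⁻⁵)(1.43×10²⁶)(1.602×10⁻¹⁹)(1.30×10⁻³)/3.81 ≈ 0.0844 T.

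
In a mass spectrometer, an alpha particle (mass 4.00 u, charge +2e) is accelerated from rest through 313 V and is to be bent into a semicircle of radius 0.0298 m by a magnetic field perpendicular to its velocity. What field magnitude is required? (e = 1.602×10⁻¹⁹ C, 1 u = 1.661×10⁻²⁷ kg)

B ≈ 0.121 T

v = √(2|q|V/m) = √(2·3.204×10⁻¹⁹·313/6.644×10⁻²⁷) ≈ 1.737×10⁵ m/s.
B = mv/(|q|r) = (6.644×10⁻²⁷)(1.737×10⁵)/((3.204×10⁻¹⁹)(0.0298)) ≈ 0.121 T.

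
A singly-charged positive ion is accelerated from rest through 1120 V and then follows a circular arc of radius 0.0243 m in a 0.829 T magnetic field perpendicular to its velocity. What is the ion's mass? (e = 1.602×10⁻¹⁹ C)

Combine |q|V = ½mv² and r = mv/(|q|B): eliminate v to get m = qB²r²/(2V).
m = (1.602×10⁻¹⁹)(0.829)²(0.0243)²/(2·1120) ≈ 2.90×10⁻²⁶ kg.

m ≈ 2.90×10⁻²⁶ kg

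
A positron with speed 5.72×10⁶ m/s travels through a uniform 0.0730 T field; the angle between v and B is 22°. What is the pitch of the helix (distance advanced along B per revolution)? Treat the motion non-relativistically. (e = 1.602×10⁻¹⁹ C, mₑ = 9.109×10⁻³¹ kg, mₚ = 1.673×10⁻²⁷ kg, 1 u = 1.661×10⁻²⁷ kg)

p ≈ 2.60×10⁻³ m

v∥ = v cosθ = 5.72×10⁶·cos22° ≈ 5.303×10⁶ m/s.
T = 2πm/(|q|B) = 2π(9.109×10⁻³¹)/((1.602×10⁻¹⁹)(0.0730)) ≈ 4.894×10⁻¹⁰ s.
pitch = v∥ T = (5.303×10⁶)(4.894×10⁻¹⁰) ≈ 2.60×10⁻³ m.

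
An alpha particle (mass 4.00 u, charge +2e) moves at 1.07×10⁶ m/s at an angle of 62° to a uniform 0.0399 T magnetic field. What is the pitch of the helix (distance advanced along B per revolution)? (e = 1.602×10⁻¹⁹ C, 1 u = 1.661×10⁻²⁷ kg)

v∥ = v cosθ = 1.07×10⁶·cos62° ≈ 5.023×10⁵ m/s.
T = 2πm/(|q|B) = 2π(6.644×10⁻²⁷)/((3.204×10⁻¹⁹)(0.0399)) ≈ 3.265×10⁻⁶ s.
pitch = v∥ T = (5.023×10⁵)(3.265×10⁻⁶) ≈ 1.64 m.

p ≈ 1.64 m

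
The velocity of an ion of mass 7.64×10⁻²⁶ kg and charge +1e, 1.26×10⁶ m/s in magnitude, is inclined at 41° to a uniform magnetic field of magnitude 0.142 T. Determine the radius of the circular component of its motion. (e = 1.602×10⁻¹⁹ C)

r ≈ 2.78 m

v⊥ = v sinθ = 1.26×10⁶·sin41° ≈ 8.266×10⁵ m/s.
r = m v⊥/(|q|B) = (7.64×10⁻²⁶)(8.266×10⁵)/((1.602×10⁻¹⁹)(0.142)) ≈ 2.78 m.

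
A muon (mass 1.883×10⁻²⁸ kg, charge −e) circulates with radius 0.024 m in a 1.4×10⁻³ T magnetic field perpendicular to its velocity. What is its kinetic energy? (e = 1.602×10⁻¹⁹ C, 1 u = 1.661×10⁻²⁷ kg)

v = |q|Br/m, then KE = ½mv² = (qBr)²/(2m).
v = (1.602×10⁻¹⁹)(1.4×10⁻³)(0.024)/1.883×10⁻²⁸ ≈ 2.859×10⁴ m/s.
KE = ½(1.883×10⁻²⁸)(2.859×10⁴)² ≈ 7.7×10⁻²⁰ J = 0.48 eV.

KE ≈ 0.48 eV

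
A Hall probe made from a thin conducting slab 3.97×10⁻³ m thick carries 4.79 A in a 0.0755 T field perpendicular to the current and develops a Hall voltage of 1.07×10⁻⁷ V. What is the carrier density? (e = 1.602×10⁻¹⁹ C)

From V_H = IB/(n e t), n = IB/(V_H e t).
n = (4.79)(0.0755)/((1.07×10⁻⁷)(1.602×10⁻¹⁹)(3.97×10⁻³)) ≈ 5.31×10²⁷ m⁻³.

n ≈ 5.31×10²⁷ m⁻³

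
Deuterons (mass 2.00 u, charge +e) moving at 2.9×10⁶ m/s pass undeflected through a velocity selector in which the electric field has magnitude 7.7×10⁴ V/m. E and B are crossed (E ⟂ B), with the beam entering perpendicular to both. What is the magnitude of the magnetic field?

B = 0.027 T

Balance of forces in the selector: qE = qvB ⇒ B = E/v.
B = 7.7×10⁴/2.9×10⁶ = 0.027 T.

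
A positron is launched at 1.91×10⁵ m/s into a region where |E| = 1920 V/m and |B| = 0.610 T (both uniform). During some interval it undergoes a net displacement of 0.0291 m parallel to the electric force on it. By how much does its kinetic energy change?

ΔKE ≈ 8.95×10⁻¹⁸ J

The magnetic force is always ⟂ v and does no work; only the electric force changes KE.
ΔKE = F_E · d = |q|E d = (1.602×10⁻¹⁹)(1920)(0.0291) ≈ 8.95×10⁻¹⁸ J.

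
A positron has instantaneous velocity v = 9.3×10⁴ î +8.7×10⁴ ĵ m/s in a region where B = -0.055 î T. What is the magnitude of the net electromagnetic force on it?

|F| ≈ 7.67×10⁻¹⁶ N

v×B = (0, 0, 4780) N/C.
F = q v×B = (1.602×10⁻¹⁹ C)·(0, 0, 4780) = (0, 0, 7.67×10⁻¹⁶) N.
|F| = 7.67×10⁻¹⁶ N.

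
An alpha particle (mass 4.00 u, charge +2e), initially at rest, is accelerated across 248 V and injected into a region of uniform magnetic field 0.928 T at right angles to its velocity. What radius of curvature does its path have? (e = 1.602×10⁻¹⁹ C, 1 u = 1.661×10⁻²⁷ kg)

Acceleration: |q|V = ½mv² ⇒ v = √(2|q|V/m) = √(2·3.204×10⁻¹⁹·248/6.644×10⁻²⁷) ≈ 1.547×10⁵ m/s.
In the field: r = mv/(|q|B) = (6.644×10⁻²⁷)(1.547×10⁵)/((3.204×10⁻¹⁹)(0.928)) ≈ 3.46×10⁻³ m.

r ≈ 3.46×10⁻³ m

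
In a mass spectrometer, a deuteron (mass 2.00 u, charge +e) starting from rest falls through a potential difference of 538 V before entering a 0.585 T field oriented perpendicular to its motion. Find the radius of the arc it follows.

r ≈ 8.07×10⁻³ m

Acceleration: |q|V = ½mv² ⇒ v = √(2|q|V/m) = √(2·1.602×10⁻¹⁹·538/3.322×10⁻²⁷) ≈ 2.278×10⁵ m/s.
In the field: r = mv/(|q|B) = (3.322×10⁻²⁷)(2.278×10⁵)/((1.602×10⁻¹⁹)(0.585)) ≈ 8.07×10⁻³ m.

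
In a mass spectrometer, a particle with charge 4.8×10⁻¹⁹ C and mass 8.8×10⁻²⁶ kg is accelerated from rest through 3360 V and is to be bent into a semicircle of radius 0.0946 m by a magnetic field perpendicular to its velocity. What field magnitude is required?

v = √(2|q|V/m) = √(2·4.8×10⁻¹⁹·3360/8.8×10⁻²⁶) ≈ 1.915×10⁵ m/s.
B = mv/(|q|r) = (8.8×10⁻²⁶)(1.915×10⁵)/((4.8×10⁻¹⁹)(0.0946)) ≈ 0.371 T.

B ≈ 0.371 T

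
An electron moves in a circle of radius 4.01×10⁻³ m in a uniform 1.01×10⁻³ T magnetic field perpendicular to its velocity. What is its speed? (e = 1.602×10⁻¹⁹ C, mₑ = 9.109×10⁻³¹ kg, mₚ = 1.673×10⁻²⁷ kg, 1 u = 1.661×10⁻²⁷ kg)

From |q|vB = mv²/r, v = |q|Br/m.
v = (1.602×10⁻¹⁹)(1.01×10⁻³)(4.01×10⁻³)/9.109×10⁻³¹ ≈ 7.12×10⁵ m/s.

v ≈ 7.12×10⁵ m/s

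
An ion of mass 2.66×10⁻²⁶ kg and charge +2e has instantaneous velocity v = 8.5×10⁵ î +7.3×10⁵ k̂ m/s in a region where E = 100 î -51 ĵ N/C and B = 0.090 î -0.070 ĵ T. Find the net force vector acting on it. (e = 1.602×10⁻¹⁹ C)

v×B = (5.11×10⁴, 6.57×10⁴, -5.95×10⁴) N/C.
E + v×B = (5.12×10⁴, 6.56×10⁴, -5.95×10⁴) N/C.
F = q(E + v×B) = (3.204×10⁻¹⁹ C)·(5.12×10⁴, 6.56×10⁴, -5.95×10⁴) = (1.64×10⁻¹⁴, 2.10×10⁻¹⁴, -1.91×10⁻¹⁴) N.

F ≈ (1.64×10⁻¹⁴, 2.10×10⁻¹⁴, -1.91×10⁻¹⁴) N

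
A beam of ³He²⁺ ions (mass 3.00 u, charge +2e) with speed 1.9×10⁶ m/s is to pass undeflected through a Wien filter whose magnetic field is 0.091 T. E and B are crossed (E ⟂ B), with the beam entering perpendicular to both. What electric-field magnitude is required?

For straight-line motion qE = qvB, so E = vB.
E = 1.9×10⁶ × 0.091 = 1.7×10⁵ V/m.

E = 1.7×10⁵ V/m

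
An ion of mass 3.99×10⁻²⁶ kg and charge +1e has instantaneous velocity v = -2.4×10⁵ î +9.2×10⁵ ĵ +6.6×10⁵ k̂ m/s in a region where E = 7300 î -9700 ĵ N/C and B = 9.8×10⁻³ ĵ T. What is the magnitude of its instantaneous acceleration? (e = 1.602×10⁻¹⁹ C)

|a| ≈ 4.02×10¹⁰ m/s²

v×B = (-6470, 0, -2350) N/C.
E + v×B = (832, -9700, -2350) N/C.
F = q(E + v×B) = (1.602×10⁻¹⁹ C)·(832, -9700, -2350) = (1.33×10⁻¹⁶, -1.55×10⁻¹⁵, -3.77×10⁻¹⁶) N.
|a| = |F|/m = 1.605×10⁻¹⁵/3.99×10⁻²⁶ ≈ 4.02×10¹⁰ m/s².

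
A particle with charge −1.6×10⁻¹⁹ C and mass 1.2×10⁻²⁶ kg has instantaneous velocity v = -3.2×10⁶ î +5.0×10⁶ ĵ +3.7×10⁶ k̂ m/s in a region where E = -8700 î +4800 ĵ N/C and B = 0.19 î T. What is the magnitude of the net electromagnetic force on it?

|F| ≈ 1.90×10⁻¹³ N

v×B = (0, 7.03×10⁵, -9.50×10⁵) N/C.
E + v×B = (-8700, 7.08×10⁵, -9.50×10⁵) N/C.
F = q(E + v×B) = (−1.6×10⁻¹⁹ C)·(-8700, 7.08×10⁵, -9.50×10⁵) = (1.39×10⁻¹⁵, -1.13×10⁻¹³, 1.52×10⁻¹³) N.
|F| = 1.90×10⁻¹³ N.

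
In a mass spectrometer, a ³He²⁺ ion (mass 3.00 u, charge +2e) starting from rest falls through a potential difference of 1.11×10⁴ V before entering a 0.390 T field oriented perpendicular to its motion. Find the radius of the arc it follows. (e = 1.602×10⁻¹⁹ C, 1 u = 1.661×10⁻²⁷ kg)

Acceleration: |q|V = ½mv² ⇒ v = √(2|q|V/m) = √(2·3.204×10⁻¹⁹·1.11×10⁴/4.983×10⁻²⁷) ≈ 1.195×10⁶ m/s.
In the field: r = mv/(|q|B) = (4.983×10⁻²⁷)(1.195×10⁶)/((3.204×10⁻¹⁹)(0.390)) ≈ 0.0476 m.

r ≈ 0.0476 m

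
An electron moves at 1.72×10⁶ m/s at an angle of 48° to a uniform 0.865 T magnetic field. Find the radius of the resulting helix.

r ≈ 8.40×10⁻⁶ m

v⊥ = v sinθ = 1.72×10⁶·sin48° ≈ 1.278×10⁶ m/s.
r = m v⊥/(|q|B) = (9.109×10⁻³¹)(1.278×10⁶)/((1.602×10⁻¹⁹)(0.865)) ≈ 8.40×10⁻⁶ m.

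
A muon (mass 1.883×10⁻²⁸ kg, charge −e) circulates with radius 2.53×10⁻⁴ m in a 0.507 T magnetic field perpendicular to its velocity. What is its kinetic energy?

v = |q|Br/m, then KE = ½mv² = (qBr)²/(2m).
v = (1.602×10⁻¹⁹)(0.507)(2.53×10⁻⁴)/1.883×10⁻²⁸ ≈ 1.091×10⁵ m/s.
KE = ½(1.883×10⁻²⁸)(1.091×10⁵)² ≈ 1.12×10⁻¹⁸ J.

KE ≈ 1.12×10⁻¹⁸ J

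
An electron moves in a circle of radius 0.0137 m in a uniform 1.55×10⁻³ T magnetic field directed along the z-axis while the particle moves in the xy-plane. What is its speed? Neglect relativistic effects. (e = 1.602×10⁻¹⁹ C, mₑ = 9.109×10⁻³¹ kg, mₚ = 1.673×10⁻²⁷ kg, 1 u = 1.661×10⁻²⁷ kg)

v ≈ 3.73×10⁶ m/s

From |q|vB = mv²/r, v = |q|Br/m.
v = (1.602×10⁻¹⁹)(1.55×10⁻³)(0.0137)/9.109×10⁻³¹ ≈ 3.73×10⁶ m/s.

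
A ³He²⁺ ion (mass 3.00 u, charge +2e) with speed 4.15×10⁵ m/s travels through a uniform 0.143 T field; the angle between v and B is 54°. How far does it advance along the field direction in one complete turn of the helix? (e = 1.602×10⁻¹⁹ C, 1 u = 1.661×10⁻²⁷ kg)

v∥ = v cosθ = 4.15×10⁵·cos54° ≈ 2.439×10⁵ m/s.
T = 2πm/(|q|B) = 2π(4.983×10⁻²⁷)/((3.204×10⁻¹⁹)(0.143)) ≈ 6.833×10⁻⁷ s.
pitch = v∥ T = (2.439×10⁵)(6.833×10⁻⁷) ≈ 0.167 m.

p ≈ 0.167 m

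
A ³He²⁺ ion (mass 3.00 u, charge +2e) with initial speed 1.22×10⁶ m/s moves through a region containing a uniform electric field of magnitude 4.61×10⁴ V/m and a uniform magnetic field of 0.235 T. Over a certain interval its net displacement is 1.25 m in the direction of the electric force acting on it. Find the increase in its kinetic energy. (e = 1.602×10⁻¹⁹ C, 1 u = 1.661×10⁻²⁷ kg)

ΔKE ≈ 1.85×10⁻¹⁴ J

The magnetic force is always ⟂ v and does no work; only the electric force changes KE.
ΔKE = F_E · d = |q|E d = (3.204×10⁻¹⁹)(4.61×10⁴)(1.25) ≈ 1.85×10⁻¹⁴ J.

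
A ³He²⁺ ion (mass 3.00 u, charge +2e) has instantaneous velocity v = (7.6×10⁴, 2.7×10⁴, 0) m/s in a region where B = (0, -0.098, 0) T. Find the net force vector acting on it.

F ≈ (0, 0, -2.39×10⁻¹⁵) N

v×B = (0, 0, -7450) N/C.
F = q v×B = (3.204×10⁻¹⁹ C)·(0, 0, -7450) = (0, 0, -2.39×10⁻¹⁵) N.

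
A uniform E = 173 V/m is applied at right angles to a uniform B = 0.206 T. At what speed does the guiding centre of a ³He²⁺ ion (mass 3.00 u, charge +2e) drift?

The steady drift has the magnetic force balancing the electric force, so v_d = E/B.
v_d = 173/0.206 = 840 m/s.

v_d ≈ 840 m/s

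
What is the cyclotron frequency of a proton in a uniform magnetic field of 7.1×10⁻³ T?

f ≈ 1.1×10⁵ Hz

f = |q|B/(2πm).
f = (1.602×10⁻¹⁹)(7.1×10⁻³)/(2π·1.673×10⁻²⁷) ≈ 1.1×10⁵ Hz.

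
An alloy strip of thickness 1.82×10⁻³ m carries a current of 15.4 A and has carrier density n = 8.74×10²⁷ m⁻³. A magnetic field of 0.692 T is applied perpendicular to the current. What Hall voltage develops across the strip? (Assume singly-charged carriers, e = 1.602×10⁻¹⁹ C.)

V_H ≈ 4.18×10⁻⁶ V

V_H = IB/(n e t).
V_H = (15.4)(0.692)/((8.74×10²⁷)(1.602×10⁻¹⁹)(1.82×10⁻³)) ≈ 4.18×10⁻⁶ V.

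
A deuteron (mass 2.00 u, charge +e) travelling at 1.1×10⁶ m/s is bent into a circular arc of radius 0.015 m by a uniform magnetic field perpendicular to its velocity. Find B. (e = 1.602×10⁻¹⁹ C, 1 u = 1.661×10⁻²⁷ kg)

From |q|vB = mv²/r, B = mv/(|q|r).
B = (3.322×10⁻²⁷)(1.1×10⁶)/((1.602×10⁻¹⁹)(0.015)) ≈ 1.5 T.

B ≈ 1.5 T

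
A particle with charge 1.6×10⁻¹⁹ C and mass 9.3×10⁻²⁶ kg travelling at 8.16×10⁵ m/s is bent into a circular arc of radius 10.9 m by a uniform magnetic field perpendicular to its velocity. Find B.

From |q|vB = mv²/r, B = mv/(|q|r).
B = (9.3×10⁻²⁶)(8.16×10⁵)/((1.6×10⁻¹⁹)(10.9)) ≈ 0.0435 T.

B ≈ 0.0435 T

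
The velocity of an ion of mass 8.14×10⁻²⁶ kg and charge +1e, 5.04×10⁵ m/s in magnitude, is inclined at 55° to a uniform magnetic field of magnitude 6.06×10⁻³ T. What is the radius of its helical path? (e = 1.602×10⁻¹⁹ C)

r ≈ 34.6 m

v⊥ = v sinθ = 5.04×10⁵·sin55° ≈ 4.129×10⁵ m/s.
r = m v⊥/(|q|B) = (8.14×10⁻²⁶)(4.129×10⁵)/((1.602×10⁻¹⁹)(6.06×10⁻³)) ≈ 34.6 m.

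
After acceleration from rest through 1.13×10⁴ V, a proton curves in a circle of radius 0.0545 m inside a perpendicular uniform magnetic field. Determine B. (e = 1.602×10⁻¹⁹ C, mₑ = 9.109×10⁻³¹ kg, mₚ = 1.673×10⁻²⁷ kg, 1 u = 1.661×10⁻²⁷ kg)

v = √(2|q|V/m) = √(2·1.602×10⁻¹⁹·1.13×10⁴/1.673×10⁻²⁷) ≈ 1.471×10⁶ m/s.
B = mv/(|q|r) = (1.673×10⁻²⁷)(1.471×10⁶)/((1.602×10⁻¹⁹)(0.0545)) ≈ 0.282 T.

B ≈ 0.282 T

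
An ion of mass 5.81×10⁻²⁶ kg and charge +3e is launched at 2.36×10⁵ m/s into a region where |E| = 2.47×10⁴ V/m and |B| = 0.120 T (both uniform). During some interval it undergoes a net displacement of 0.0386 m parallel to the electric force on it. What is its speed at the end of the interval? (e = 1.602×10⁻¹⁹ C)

v_f ≈ 2.67×10⁵ m/s

B does no work; ΔKE = |q|E d.
½mv_f² = ½mv₀² + |q|Ed = ½(5.81×10⁻²⁶)(2.36×10⁵)² + (4.806×10⁻¹⁹)(2.47×10⁴)(0.0386) ≈ 1.618×10⁻¹⁵ J + 4.582×10⁻¹⁶ J ≈ 2.076×10⁻¹⁵ J.
v_f = √(2·2.076×10⁻¹⁵/5.81×10⁻²⁶) ≈ 2.67×10⁵ m/s.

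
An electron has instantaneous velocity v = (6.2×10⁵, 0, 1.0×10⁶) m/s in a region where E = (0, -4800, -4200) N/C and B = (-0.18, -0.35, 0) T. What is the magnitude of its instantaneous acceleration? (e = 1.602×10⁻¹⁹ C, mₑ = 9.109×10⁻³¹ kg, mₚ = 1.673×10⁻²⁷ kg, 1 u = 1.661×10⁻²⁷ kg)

|a| ≈ 7.97×10¹⁶ m/s²

v×B = (3.50×10⁵, -1.80×10⁵, -2.17×10⁵) N/C.
E + v×B = (3.50×10⁵, -1.85×10⁵, -2.21×10⁵) N/C.
F = q(E + v×B) = (−1.602×10⁻¹⁹ C)·(3.50×10⁵, -1.85×10⁵, -2.21×10⁵) = (-5.61×10⁻¹⁴, 2.96×10⁻¹⁴, 3.54×10⁻¹⁴) N.
|a| = |F|/m = 7.264×10⁻¹⁴/9.109×10⁻³¹ ≈ 7.97×10¹⁶ m/s².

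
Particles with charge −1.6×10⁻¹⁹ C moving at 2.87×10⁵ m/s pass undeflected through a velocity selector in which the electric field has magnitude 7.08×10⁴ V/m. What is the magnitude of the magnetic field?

Balance of forces in the selector: qE = qvB ⇒ B = E/v.
B = 7.08×10⁴/2.87×10⁵ = 0.247 T.

B = 0.247 T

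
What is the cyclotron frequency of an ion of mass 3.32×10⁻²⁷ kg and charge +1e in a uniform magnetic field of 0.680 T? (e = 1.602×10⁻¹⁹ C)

f ≈ 5.22×10⁶ Hz

f = |q|B/(2πm).
f = (1.602×10⁻¹⁹)(0.680)/(2π·3.32×10⁻²⁷) ≈ 5.22×10⁶ Hz.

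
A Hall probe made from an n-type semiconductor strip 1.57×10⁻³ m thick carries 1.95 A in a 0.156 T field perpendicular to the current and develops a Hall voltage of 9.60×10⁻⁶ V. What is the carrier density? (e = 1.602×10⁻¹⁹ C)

From V_H = IB/(n e t), n = IB/(V_H e t).
n = (1.95)(0.156)/((9.60×10⁻⁶)(1.602×10⁻¹⁹)(1.57×10⁻³)) ≈ 1.26×10²⁶ m⁻³.

n ≈ 1.26×10²⁶ m⁻³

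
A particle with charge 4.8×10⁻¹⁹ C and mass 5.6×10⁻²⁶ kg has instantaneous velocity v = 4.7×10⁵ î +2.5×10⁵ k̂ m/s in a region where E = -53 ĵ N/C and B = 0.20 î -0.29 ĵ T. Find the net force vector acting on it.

v×B = (7.25×10⁴, 5.00×10⁴, -1.36×10⁵) N/C.
E + v×B = (7.25×10⁴, 4.99×10⁴, -1.36×10⁵) N/C.
F = q(E + v×B) = (4.8×10⁻¹⁹ C)·(7.25×10⁴, 4.99×10⁴, -1.36×10⁵) = (3.48×10⁻¹⁴, 2.40×10⁻¹⁴, -6.54×10⁻¹⁴) N.

F ≈ (3.48×10⁻¹⁴, 2.40×10⁻¹⁴, -6.54×10⁻¹⁴) N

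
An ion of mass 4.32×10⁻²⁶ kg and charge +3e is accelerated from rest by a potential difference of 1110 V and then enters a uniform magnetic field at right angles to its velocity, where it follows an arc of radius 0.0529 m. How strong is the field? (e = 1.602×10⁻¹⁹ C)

B ≈ 0.267 T

v = √(2|q|V/m) = √(2·4.806×10⁻¹⁹·1110/4.32×10⁻²⁶) ≈ 1.572×10⁵ m/s.
B = mv/(|q|r) = (4.32×10⁻²⁶)(1.572×10⁵)/((4.806×10⁻¹⁹)(0.0529)) ≈ 0.267 T.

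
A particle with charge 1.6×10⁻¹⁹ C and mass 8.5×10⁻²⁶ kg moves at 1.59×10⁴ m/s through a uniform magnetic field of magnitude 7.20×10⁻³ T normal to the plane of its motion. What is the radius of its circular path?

r ≈ 1.17 m

The magnetic force provides the centripetal force: |q|vB = mv²/r.
r = mv/(|q|B) = (8.5×10⁻²⁶)(1.59×10⁴)/((1.6×10⁻¹⁹)(7.20×10⁻³)) ≈ 1.17 m.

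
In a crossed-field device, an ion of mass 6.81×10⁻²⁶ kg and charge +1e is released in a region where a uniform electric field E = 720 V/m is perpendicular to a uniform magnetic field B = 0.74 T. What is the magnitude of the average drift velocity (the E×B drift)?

v_d ≈ 970 m/s

In crossed fields the guiding centre drifts at v_d = |E×B|/B² = E/B, independent of charge and mass.
v_d = 720/0.74 = 970 m/s.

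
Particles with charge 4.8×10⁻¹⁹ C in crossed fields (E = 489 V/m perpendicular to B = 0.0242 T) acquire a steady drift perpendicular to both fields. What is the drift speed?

v_d ≈ 2.02×10⁴ m/s

In crossed fields the guiding centre drifts at v_d = |E×B|/B² = E/B, independent of charge and mass.
v_d = 489/0.0242 = 2.02×10⁴ m/s.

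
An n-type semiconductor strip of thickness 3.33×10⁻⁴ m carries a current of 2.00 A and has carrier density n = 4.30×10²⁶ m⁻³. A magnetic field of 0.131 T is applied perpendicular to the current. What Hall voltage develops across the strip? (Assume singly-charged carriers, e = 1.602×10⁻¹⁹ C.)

V_H ≈ 1.14×10⁻⁵ V

V_H = IB/(n e t).
V_H = (2.00)(0.131)/((4.30×10²⁶)(1.602×10⁻¹⁹)(3.33×10⁻⁴)) ≈ 1.14×10⁻⁵ V.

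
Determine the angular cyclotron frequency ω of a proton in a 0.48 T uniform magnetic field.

ω ≈ 4.6×10⁷ rad/s

ω = |q|B/m.
ω = (1.602×10⁻¹⁹)(0.48)/1.673×10⁻²⁷ ≈ 4.6×10⁷ rad/s.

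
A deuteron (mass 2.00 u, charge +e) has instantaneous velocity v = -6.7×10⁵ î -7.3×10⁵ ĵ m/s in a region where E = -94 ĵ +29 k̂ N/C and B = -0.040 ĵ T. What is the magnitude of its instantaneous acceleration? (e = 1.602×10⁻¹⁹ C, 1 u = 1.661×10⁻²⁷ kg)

v×B = (0, 0, 2.68×10⁴) N/C.
E + v×B = (0, -94.0, 2.68×10⁴) N/C.
F = q(E + v×B) = (1.602×10⁻¹⁹ C)·(0, -94.0, 2.68×10⁴) = (0, -1.51×10⁻¹⁷, 4.30×10⁻¹⁵) N.
|a| = |F|/m = 4.298×10⁻¹⁵/3.322×10⁻²⁷ ≈ 1.29×10¹² m/s².

|a| ≈ 1.29×10¹² m/s²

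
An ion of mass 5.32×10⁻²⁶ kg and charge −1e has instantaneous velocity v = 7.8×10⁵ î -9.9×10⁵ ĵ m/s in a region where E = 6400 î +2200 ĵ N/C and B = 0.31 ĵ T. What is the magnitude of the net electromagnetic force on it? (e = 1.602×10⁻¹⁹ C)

v×B = (0, 0, 2.42×10⁵) N/C.
E + v×B = (6400, 2200, 2.42×10⁵) N/C.
F = q(E + v×B) = (−1.602×10⁻¹⁹ C)·(6400, 2200, 2.42×10⁵) = (-1.03×10⁻¹⁵, -3.52×10⁻¹⁶, -3.87×10⁻¹⁴) N.
|F| = 3.88×10⁻¹⁴ N.

|F| ≈ 3.88×10⁻¹⁴ N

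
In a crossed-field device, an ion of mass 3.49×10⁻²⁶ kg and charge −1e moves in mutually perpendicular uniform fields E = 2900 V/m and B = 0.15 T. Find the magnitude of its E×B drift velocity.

v_d ≈ 1.9×10⁴ m/s

The steady drift has the magnetic force balancing the electric force, so v_d = E/B.
v_d = 2900/0.15 = 1.9×10⁴ m/s.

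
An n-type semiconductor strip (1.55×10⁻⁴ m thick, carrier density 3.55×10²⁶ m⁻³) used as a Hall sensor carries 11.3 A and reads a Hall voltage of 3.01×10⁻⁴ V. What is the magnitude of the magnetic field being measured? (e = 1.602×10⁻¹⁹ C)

B ≈ 0.235 T

From V_H = IB/(n e t), B = V_H n e t / I.
B = (3.01×10⁻⁴)(3.55×10²⁶)(1.602×10⁻¹⁹)(1.55×10⁻⁴)/11.3 ≈ 0.235 T.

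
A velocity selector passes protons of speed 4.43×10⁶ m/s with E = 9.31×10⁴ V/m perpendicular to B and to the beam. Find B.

Balance of forces in the selector: qE = qvB ⇒ B = E/v.
B = 9.31×10⁴/4.43×10⁶ = 0.0210 T.

B = 0.0210 T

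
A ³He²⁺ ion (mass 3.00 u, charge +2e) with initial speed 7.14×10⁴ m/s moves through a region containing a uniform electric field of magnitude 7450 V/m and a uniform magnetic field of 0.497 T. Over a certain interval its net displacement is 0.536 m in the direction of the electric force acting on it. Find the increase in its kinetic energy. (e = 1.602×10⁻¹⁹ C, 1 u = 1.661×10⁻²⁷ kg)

ΔKE ≈ 1.28×10⁻¹⁵ J

The magnetic force is always ⟂ v and does no work; only the electric force changes KE.
ΔKE = F_E · d = |q|E d = (3.204×10⁻¹⁹)(7450)(0.536) ≈ 1.28×10⁻¹⁵ J.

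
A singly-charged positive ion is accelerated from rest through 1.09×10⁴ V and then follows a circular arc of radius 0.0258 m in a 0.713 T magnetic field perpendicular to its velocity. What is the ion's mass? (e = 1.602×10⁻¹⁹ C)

m ≈ 2.49×10⁻²⁷ kg

Combine |q|V = ½mv² and r = mv/(|q|B): eliminate v to get m = qB²r²/(2V).
m = (1.602×10⁻¹⁹)(0.713)²(0.0258)²/(2·1.09×10⁴) ≈ 2.49×10⁻²⁷ kg.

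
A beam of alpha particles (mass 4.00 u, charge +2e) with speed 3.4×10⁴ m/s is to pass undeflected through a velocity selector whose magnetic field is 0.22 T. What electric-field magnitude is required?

E = 7500 V/m

For straight-line motion qE = qvB, so E = vB.
E = 3.4×10⁴ × 0.22 = 7500 V/m.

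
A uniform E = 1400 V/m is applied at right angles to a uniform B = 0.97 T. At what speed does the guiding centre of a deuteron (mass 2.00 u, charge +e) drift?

The steady drift has the magnetic force balancing the electric force, so v_d = E/B.
v_d = 1400/0.97 = 1400 m/s.

v_d ≈ 1400 m/s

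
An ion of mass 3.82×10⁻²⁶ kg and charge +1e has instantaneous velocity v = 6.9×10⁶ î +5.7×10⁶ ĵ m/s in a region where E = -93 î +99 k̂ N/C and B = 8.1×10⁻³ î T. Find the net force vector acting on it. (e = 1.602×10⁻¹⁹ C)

v×B = (0, 0, -4.62×10⁴) N/C.
E + v×B = (-93.0, 0, -4.61×10⁴) N/C.
F = q(E + v×B) = (1.602×10⁻¹⁹ C)·(-93.0, 0, -4.61×10⁴) = (-1.49×10⁻¹⁷, 0, -7.38×10⁻¹⁵) N.

F ≈ (-1.49×10⁻¹⁷, 0, -7.38×10⁻¹⁵) N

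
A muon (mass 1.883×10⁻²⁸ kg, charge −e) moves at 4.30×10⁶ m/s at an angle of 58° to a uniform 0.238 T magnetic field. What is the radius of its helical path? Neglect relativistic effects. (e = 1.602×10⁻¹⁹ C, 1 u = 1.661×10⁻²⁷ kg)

r ≈ 0.0180 m

v⊥ = v sinθ = 4.30×10⁶·sin58° ≈ 3.647×10⁶ m/s.
r = m v⊥/(|q|B) = (1.883×10⁻²⁸)(3.647×10⁶)/((1.602×10⁻¹⁹)(0.238)) ≈ 0.0180 m.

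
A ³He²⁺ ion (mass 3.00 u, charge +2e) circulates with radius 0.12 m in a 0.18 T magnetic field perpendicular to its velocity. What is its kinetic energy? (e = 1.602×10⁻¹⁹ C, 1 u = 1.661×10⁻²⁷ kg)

KE ≈ 3.0×10⁴ eV

v = |q|Br/m, then KE = ½mv² = (qBr)²/(2m).
v = (3.204×10⁻¹⁹)(0.18)(0.12)/4.983×10⁻²⁷ ≈ 1.389×10⁶ m/s.
KE = ½(4.983×10⁻²⁷)(1.389×10⁶)² ≈ 4.8×10⁻¹⁵ J = 3.0×10⁴ eV.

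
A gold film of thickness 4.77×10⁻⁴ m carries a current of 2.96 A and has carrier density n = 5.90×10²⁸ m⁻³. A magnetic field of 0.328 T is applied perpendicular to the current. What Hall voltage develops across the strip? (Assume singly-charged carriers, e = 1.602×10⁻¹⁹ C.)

V_H = IB/(n e t).
V_H = (2.96)(0.328)/((5.90×10²⁸)(1.602×10⁻¹⁹)(4.77×10⁻⁴)) ≈ 2.15×10⁻⁷ V.

V_H ≈ 2.15×10⁻⁷ V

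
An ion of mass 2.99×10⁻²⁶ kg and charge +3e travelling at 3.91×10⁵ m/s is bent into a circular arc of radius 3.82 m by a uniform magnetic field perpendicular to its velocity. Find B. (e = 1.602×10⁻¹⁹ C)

B ≈ 6.37×10⁻³ T

From |q|vB = mv²/r, B = mv/(|q|r).
B = (2.99×10⁻²⁶)(3.91×10⁵)/((4.806×10⁻¹⁹)(3.82)) ≈ 6.37×10⁻³ T.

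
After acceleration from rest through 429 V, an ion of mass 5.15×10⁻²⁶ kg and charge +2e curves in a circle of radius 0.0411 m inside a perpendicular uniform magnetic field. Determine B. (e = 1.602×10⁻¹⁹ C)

B ≈ 0.286 T

v = √(2|q|V/m) = √(2·3.204×10⁻¹⁹·429/5.15×10⁻²⁶) ≈ 7.306×10⁴ m/s.
B = mv/(|q|r) = (5.15×10⁻²⁶)(7.306×10⁴)/((3.204×10⁻¹⁹)(0.0411)) ≈ 0.286 T.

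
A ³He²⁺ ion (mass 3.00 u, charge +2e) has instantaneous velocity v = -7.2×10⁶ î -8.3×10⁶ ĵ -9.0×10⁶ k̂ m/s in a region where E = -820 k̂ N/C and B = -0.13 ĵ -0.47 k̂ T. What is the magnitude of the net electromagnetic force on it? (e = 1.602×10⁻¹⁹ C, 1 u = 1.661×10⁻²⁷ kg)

|F| ≈ 1.43×10⁻¹² N

v×B = (2.73×10⁶, -3.38×10⁶, 9.36×10⁵) N/C.
E + v×B = (2.73×10⁶, -3.38×10⁶, 9.35×10⁵) N/C.
F = q(E + v×B) = (3.204×10⁻¹⁹ C)·(2.73×10⁶, -3.38×10⁶, 9.35×10⁵) = (8.75×10⁻¹³, -1.08×10⁻¹², 3.00×10⁻¹³) N.
|F| = 1.43×10⁻¹² N.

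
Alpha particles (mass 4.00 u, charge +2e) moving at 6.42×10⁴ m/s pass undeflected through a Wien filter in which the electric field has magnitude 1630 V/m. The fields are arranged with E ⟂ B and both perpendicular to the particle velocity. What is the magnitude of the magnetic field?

B = 0.0254 T

Balance of forces in the selector: qE = qvB ⇒ B = E/v.
B = 1630/6.42×10⁴ = 0.0254 T.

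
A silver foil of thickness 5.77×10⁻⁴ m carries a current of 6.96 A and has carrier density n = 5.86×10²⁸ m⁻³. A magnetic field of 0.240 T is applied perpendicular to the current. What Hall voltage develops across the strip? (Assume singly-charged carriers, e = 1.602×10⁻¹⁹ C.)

V_H = IB/(n e t).
V_H = (6.96)(0.240)/((5.86×10²⁸)(1.602×10⁻¹⁹)(5.77×10⁻⁴)) ≈ 3.08×10⁻⁷ V.

V_H ≈ 3.08×10⁻⁷ V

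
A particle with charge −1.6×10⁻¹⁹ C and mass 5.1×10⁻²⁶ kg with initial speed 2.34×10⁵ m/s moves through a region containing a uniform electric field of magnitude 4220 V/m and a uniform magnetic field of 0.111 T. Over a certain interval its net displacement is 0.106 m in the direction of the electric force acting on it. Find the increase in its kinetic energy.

The magnetic force is always ⟂ v and does no work; only the electric force changes KE.
ΔKE = F_E · d = |q|E d = (1.6×10⁻¹⁹)(4220)(0.106) ≈ 7.16×10⁻¹⁷ J.

ΔKE ≈ 7.16×10⁻¹⁷ J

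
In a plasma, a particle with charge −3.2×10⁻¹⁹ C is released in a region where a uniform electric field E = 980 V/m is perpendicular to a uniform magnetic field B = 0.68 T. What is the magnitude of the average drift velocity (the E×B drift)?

In crossed fields the guiding centre drifts at v_d = |E×B|/B² = E/B, independent of charge and mass.
v_d = 980/0.68 = 1400 m/s.

v_d ≈ 1400 m/s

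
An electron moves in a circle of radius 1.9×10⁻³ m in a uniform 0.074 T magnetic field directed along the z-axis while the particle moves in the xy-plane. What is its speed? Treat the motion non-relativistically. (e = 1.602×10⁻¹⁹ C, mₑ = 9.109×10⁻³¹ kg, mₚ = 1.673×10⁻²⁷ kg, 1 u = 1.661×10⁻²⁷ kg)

v ≈ 2.5×10⁷ m/s

From |q|vB = mv²/r, v = |q|Br/m.
v = (1.602×10⁻¹⁹)(0.074)(1.9×10⁻³)/9.109×10⁻³¹ ≈ 2.5×10⁷ m/s.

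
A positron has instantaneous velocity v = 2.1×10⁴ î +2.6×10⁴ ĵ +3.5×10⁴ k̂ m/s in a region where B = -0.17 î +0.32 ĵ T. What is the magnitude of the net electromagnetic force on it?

|F| ≈ 2.70×10⁻¹⁵ N

v×B = (-1.12×10⁴, -5950, 1.11×10⁴) N/C.
F = q v×B = (1.602×10⁻¹⁹ C)·(-1.12×10⁴, -5950, 1.11×10⁴) = (-1.79×10⁻¹⁵, -9.53×10⁻¹⁶, 1.78×10⁻¹⁵) N.
|F| = 2.70×10⁻¹⁵ N.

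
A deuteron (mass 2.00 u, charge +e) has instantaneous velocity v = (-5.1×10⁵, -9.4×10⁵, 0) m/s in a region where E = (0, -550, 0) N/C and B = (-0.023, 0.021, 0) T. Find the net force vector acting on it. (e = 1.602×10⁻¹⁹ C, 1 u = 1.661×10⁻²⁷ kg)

v×B = (0, 0, -3.23×10⁴) N/C.
E + v×B = (0, -550, -3.23×10⁴) N/C.
F = q(E + v×B) = (1.602×10⁻¹⁹ C)·(0, -550, -3.23×10⁴) = (0, -8.81×10⁻¹⁷, -5.18×10⁻¹⁵) N.

F ≈ (0, -8.81×10⁻¹⁷, -5.18×10⁻¹⁵) N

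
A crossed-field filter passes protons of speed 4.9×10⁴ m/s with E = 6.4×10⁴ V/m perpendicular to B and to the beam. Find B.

B = 1.3 T

Balance of forces in the selector: qE = qvB ⇒ B = E/v.
B = 6.4×10⁴/4.9×10⁴ = 1.3 T.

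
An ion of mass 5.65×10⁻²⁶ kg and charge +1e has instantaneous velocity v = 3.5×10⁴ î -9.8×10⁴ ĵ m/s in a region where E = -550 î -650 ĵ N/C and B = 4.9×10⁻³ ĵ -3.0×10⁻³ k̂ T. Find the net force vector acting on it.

F ≈ (-4.10×10⁻¹⁷, -8.73×10⁻¹⁷, 2.75×10⁻¹⁷) N

v×B = (294, 105, 172) N/C.
E + v×B = (-256, -545, 172) N/C.
F = q(E + v×B) = (1.602×10⁻¹⁹ C)·(-256, -545, 172) = (-4.10×10⁻¹⁷, -8.73×10⁻¹⁷, 2.75×10⁻¹⁷) N.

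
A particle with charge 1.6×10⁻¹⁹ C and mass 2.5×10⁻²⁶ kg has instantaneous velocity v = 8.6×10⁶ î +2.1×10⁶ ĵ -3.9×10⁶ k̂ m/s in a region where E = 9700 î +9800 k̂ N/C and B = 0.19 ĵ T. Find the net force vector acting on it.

F ≈ (1.20×10⁻¹³, 0, 2.63×10⁻¹³) N

v×B = (7.41×10⁵, 0, 1.63×10⁶) N/C.
E + v×B = (7.51×10⁵, 0, 1.64×10⁶) N/C.
F = q(E + v×B) = (1.6×10⁻¹⁹ C)·(7.51×10⁵, 0, 1.64×10⁶) = (1.20×10⁻¹³, 0, 2.63×10⁻¹³) N.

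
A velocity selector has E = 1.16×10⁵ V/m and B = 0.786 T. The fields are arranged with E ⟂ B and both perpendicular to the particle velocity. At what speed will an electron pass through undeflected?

Straight-line motion ⇒ electric and magnetic forces cancel, so E = vB.
v = E/B = 1.16×10⁵/0.786 = 1.48×10⁵ m/s.

v = 1.48×10⁵ m/s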